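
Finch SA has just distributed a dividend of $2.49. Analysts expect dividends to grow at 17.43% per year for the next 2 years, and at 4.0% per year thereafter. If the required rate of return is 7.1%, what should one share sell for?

$106.15

Two-stage DDM. Project D₁…D_2 at 0.1743, terminal growth 0.04, discount at r = 0.071.
D_1 = 2.9240
D_2 = 3.4337
Terminal value at t=2: TV = D_3/(r−g) = 3.5710/(0.071−0.04) = 115.1938
P₀ = 2.9240/(1+0.071)^1 + 3.4337/(1+0.071)^2 + 115.1938/(1+0.071)^2 = 106.1506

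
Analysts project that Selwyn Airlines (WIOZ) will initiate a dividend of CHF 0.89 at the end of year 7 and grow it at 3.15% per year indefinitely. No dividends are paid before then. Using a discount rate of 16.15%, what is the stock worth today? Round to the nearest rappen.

CHF 2.79

Deferred-dividend DDM. At t=6 the remaining stream is a growing perpetuity with first payment D_7 = 0.89.
V_6 = D_7/(r−g) = 0.89/(0.1615−0.0315) = 6.8462
P₀ = V_6/(1+r)^6 = 6.8462/(1+0.1615)^6 = 2.7882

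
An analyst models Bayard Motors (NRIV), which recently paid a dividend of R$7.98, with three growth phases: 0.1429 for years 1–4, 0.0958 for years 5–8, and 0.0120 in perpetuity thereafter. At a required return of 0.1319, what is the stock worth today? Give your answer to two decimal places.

R$124.82

Three-stage DDM. Project D₁…D_8; terminal Gordon value at t=8 with g = 0.012; discount at r = 0.1319.
D_1 = 9.1203
D_2 = 10.4236
D_3 = 11.9132
D_4 = 13.6156
D_5 = 14.9199
D_6 = 16.3493
D_7 = 17.9155
D_8 = 19.6318
TV_8 = 19.8674/(0.1319−0.012) = 165.6999
P₀ = Σ Dₜ/(1+r)ᵗ + TV_8/(1+r)^8 = 124.8172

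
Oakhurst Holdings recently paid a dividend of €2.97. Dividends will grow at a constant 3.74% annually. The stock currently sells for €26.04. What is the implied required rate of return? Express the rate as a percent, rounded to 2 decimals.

Rearranging the constant-growth DDM: r = D₁/P₀ + g.
D₁ = 2.97 × (1 + 0.0374) = 3.0811.
r = 3.0811 / 26.04 + 0.0374 = 0.11832 + 0.0374 = 0.15572

15.57%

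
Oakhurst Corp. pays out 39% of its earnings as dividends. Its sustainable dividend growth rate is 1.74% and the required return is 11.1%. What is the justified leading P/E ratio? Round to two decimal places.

Justified leading P/E = b/(r−g) = 0.39/(0.111−0.0174) = 4.1667

4.17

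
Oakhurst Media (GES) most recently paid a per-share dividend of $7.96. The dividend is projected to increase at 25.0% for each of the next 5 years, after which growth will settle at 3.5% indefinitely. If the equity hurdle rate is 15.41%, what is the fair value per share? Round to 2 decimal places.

Two-stage DDM. Project D₁…D_5 at 0.25, terminal growth 0.035, discount at r = 0.1541.
D_1 = 9.9500
D_2 = 12.4375
D_3 = 15.5469
D_4 = 19.4336
D_5 = 24.2920
Terminal value at t=5: TV = D_6/(r−g) = 25.1422/(0.1541−0.035) = 211.1017
P₀ = 9.9500/(1+0.1541)^1 + 12.4375/(1+0.1541)^2 + 15.5469/(1+0.1541)^3 + 19.4336/(1+0.1541)^4 + 24.2920/(1+0.1541)^5 + 211.1017/(1+0.1541)^5 = 153.9954

$154.00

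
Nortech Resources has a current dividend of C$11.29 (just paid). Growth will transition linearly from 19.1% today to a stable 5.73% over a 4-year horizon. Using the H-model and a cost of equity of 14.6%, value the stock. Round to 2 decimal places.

C$168.61

H-model: P₀ = D₀[(1+g_L) + H(g_S−g_L)]/(r−g_L), with H = 4/2 = 2.
P₀ = 11.29 × [(1+0.0573) + 2×(0.191−0.0573)] / (0.146−0.0573)
   = 11.29 × 1.3247 / 0.0887 = 168.6118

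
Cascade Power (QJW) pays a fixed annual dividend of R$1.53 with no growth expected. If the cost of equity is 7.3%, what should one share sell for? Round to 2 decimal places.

Zero-growth DDM (perpetuity): P₀ = D/r = 1.53 / 0.073 = 20.9589

R$20.96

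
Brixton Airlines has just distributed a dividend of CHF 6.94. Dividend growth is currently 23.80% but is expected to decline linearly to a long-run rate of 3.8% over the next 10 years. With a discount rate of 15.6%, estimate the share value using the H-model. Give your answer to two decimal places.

CHF 119.86

H-model: P₀ = D₀[(1+g_L) + H(g_S−g_L)]/(r−g_L), with H = 10/2 = 5.
P₀ = 6.94 × [(1+0.038) + 5×(0.238−0.038)] / (0.156−0.038)
   = 6.94 × 2.0380 / 0.118 = 119.8620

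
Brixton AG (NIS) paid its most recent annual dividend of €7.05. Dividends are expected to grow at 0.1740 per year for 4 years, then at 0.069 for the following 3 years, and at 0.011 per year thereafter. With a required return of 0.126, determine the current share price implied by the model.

Three-stage DDM. Project D₁…D_7; terminal Gordon value at t=7 with g = 0.011; discount at r = 0.126.
D_1 = 8.2767
D_2 = 9.7168
D_3 = 11.4076
D_4 = 13.3925
D_5 = 14.3166
D_6 = 15.3044
D_7 = 16.3604
TV_7 = 16.5404/(0.126−0.011) = 143.8295
P₀ = Σ Dₜ/(1+r)ᵗ + TV_7/(1+r)^7 = 116.5565

€116.56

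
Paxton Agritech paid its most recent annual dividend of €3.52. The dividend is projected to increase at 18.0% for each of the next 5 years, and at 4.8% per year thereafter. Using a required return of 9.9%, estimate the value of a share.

Two-stage DDM. Project D₁…D_5 at 0.18, terminal growth 0.048, discount at r = 0.099.
D_1 = 4.1536
D_2 = 4.9012
D_3 = 5.7835
D_4 = 6.8245
D_5 = 8.0529
Terminal value at t=5: TV = D_6/(r−g) = 8.4394/(0.099−0.048) = 165.4794
P₀ = 4.1536/(1+0.099)^1 + 4.9012/(1+0.099)^2 + 5.7835/(1+0.099)^3 + 6.8245/(1+0.099)^4 + 8.0529/(1+0.099)^5 + 165.4794/(1+0.099)^5 = 125.1137

€125.11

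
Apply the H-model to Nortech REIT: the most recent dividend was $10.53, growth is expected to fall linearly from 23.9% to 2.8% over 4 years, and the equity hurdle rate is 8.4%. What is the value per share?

$272.65

H-model: P₀ = D₀[(1+g_L) + H(g_S−g_L)]/(r−g_L), with H = 4/2 = 2.
P₀ = 10.53 × [(1+0.028) + 2×(0.239−0.028)] / (0.084−0.028)
   = 10.53 × 1.4500 / 0.056 = 272.6518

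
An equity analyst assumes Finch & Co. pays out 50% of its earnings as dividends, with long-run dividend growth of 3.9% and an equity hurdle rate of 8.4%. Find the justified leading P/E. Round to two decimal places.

11.11

Justified leading P/E = b/(r−g) = 0.50/(0.084−0.039) = 11.1111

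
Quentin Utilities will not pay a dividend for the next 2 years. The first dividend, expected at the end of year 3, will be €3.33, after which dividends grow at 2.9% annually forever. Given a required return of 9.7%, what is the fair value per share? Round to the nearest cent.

€40.69

Deferred-dividend DDM. At t=2 the remaining stream is a growing perpetuity with first payment D_3 = 3.33.
V_2 = D_3/(r−g) = 3.33/(0.097−0.029) = 48.9706
P₀ = V_2/(1+r)^2 = 48.9706/(1+0.097)^2 = 40.6932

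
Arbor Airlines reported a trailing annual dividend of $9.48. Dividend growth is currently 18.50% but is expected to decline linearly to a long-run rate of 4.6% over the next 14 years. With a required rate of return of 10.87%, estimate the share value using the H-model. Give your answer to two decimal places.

H-model: P₀ = D₀[(1+g_L) + H(g_S−g_L)]/(r−g_L), with H = 14/2 = 7.
P₀ = 9.48 × [(1+0.046) + 7×(0.185−0.046)] / (0.1087−0.046)
   = 9.48 × 2.0190 / 0.0627 = 305.2651

$305.27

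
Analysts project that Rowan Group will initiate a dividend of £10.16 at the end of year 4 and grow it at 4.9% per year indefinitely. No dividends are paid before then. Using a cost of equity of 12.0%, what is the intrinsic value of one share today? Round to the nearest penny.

Deferred-dividend DDM. At t=3 the remaining stream is a growing perpetuity with first payment D_4 = 10.16.
V_3 = D_4/(r−g) = 10.16/(0.12−0.049) = 143.0986
P₀ = V_3/(1+r)^3 = 143.0986/(1+0.12)^3 = 101.8548

£101.85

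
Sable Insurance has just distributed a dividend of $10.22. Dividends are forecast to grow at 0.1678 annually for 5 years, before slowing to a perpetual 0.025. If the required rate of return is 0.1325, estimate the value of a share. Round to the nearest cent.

Two-stage DDM. Project D₁…D_5 at 0.1678, terminal growth 0.025, discount at r = 0.1325.
D_1 = 11.9349
D_2 = 13.9376
D_3 = 16.2763
D_4 = 19.0075
D_5 = 22.1969
Terminal value at t=5: TV = D_6/(r−g) = 22.7519/(0.1325−0.025) = 211.6453
P₀ = 11.9349/(1+0.1325)^1 + 13.9376/(1+0.1325)^2 + 16.2763/(1+0.1325)^3 + 19.0075/(1+0.1325)^4 + 22.1969/(1+0.1325)^5 + 211.6453/(1+0.1325)^5 = 169.6919

$169.69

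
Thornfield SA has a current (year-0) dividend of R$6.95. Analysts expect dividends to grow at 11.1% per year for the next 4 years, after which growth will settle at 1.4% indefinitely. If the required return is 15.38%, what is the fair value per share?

Two-stage DDM. Project D₁…D_4 at 0.111, terminal growth 0.014, discount at r = 0.1538.
D_1 = 7.7214
D_2 = 8.5785
D_3 = 9.5307
D_4 = 10.5887
Terminal value at t=4: TV = D_5/(r−g) = 10.7369/(0.1538−0.014) = 76.8019
P₀ = 7.7214/(1+0.1538)^1 + 8.5785/(1+0.1538)^2 + 9.5307/(1+0.1538)^3 + 10.5887/(1+0.1538)^4 + 76.8019/(1+0.1538)^4 = 68.6519

R$68.65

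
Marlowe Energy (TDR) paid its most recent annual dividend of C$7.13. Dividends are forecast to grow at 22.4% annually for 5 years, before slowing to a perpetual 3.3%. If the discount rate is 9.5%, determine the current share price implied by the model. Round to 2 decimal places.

C$257.73

Two-stage DDM. Project D₁…D_5 at 0.224, terminal growth 0.033, discount at r = 0.095.
D_1 = 8.7271
D_2 = 10.6820
D_3 = 13.0748
D_4 = 16.0035
D_5 = 19.5883
Terminal value at t=5: TV = D_6/(r−g) = 20.2347/(0.095−0.033) = 326.3663
P₀ = 8.7271/(1+0.095)^1 + 10.6820/(1+0.095)^2 + 13.0748/(1+0.095)^3 + 16.0035/(1+0.095)^4 + 19.5883/(1+0.095)^5 + 326.3663/(1+0.095)^5 = 257.7288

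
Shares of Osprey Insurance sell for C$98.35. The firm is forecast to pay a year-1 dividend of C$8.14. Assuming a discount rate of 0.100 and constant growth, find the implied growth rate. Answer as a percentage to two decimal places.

1.72%

From P₀ = D₁/(r − g), the implied growth is g = r − D₁/P₀.
g = 0.1 − 8.14/98.35 = 0.1 − 0.08277 = 0.01723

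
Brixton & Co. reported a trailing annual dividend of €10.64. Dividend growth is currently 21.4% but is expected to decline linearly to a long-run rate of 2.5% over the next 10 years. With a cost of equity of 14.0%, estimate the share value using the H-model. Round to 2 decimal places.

H-model: P₀ = D₀[(1+g_L) + H(g_S−g_L)]/(r−g_L), with H = 10/2 = 5.
P₀ = 10.64 × [(1+0.025) + 5×(0.214−0.025)] / (0.14−0.025)
   = 10.64 × 1.9700 / 0.115 = 182.2678

€182.27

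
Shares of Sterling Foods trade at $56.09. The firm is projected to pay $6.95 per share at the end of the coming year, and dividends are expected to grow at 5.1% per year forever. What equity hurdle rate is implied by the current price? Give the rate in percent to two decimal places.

17.49%

Rearranging the constant-growth DDM: r = D₁/P₀ + g.
r = 6.9500 / 56.09 + 0.051 = 0.12391 + 0.051 = 0.17491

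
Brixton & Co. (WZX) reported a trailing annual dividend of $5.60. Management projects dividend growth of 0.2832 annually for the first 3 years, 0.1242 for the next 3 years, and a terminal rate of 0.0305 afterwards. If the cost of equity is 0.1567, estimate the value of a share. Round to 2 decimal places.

$99.74

Three-stage DDM. Project D₁…D_6; terminal Gordon value at t=6 with g = 0.0305; discount at r = 0.1567.
D_1 = 7.1859
D_2 = 9.2210
D_3 = 11.8324
D_4 = 13.3019
D_5 = 14.9540
D_6 = 16.8113
TV_6 = 17.3241/(0.1567−0.0305) = 137.2747
P₀ = Σ Dₜ/(1+r)ᵗ + TV_6/(1+r)^6 = 99.7362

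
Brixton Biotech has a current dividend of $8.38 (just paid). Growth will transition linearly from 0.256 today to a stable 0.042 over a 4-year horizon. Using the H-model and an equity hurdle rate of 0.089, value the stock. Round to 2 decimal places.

$262.10

H-model: P₀ = D₀[(1+g_L) + H(g_S−g_L)]/(r−g_L), with H = 4/2 = 2.
P₀ = 8.38 × [(1+0.042) + 2×(0.256−0.042)] / (0.089−0.042)
   = 8.38 × 1.4700 / 0.047 = 262.0979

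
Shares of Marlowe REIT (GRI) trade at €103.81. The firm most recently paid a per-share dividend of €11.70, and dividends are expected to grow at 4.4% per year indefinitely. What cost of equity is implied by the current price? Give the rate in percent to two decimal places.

Rearranging the constant-growth DDM: r = D₁/P₀ + g.
D₁ = 11.70 × (1 + 0.044) = 12.2148.
r = 12.2148 / 103.81 + 0.044 = 0.11766 + 0.044 = 0.16166

16.17%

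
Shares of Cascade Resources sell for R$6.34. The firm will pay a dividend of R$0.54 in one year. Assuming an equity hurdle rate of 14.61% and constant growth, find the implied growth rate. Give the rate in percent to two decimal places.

6.09%

From P₀ = D₁/(r − g), the implied growth is g = r − D₁/P₀.
g = 0.1461 − 0.54/6.34 = 0.1461 − 0.08517 = 0.06093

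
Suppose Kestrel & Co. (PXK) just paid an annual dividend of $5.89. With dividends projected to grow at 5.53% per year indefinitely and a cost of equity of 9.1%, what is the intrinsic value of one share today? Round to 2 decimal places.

$174.11

Gordon growth model: P₀ = D₁/(r − g). D₁ = 5.89 × (1 + 0.0553) = 6.2157.
P₀ = 6.2157 / (0.091 − 0.0553) = 6.2157 / 0.0357 = 174.1097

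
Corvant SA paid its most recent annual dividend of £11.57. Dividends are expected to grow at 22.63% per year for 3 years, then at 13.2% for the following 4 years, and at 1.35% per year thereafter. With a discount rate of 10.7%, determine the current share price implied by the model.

Three-stage DDM. Project D₁…D_7; terminal Gordon value at t=7 with g = 0.0135; discount at r = 0.107.
D_1 = 14.1883
D_2 = 17.3991
D_3 = 21.3365
D_4 = 24.1529
D_5 = 27.3411
D_6 = 30.9502
D_7 = 35.0356
TV_7 = 35.5086/(0.107−0.0135) = 379.7706
P₀ = Σ Dₜ/(1+r)ᵗ + TV_7/(1+r)^7 = 295.7075

£295.71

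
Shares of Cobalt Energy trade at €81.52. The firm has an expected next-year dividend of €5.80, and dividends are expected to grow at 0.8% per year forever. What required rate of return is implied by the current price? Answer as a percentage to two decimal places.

Rearranging the constant-growth DDM: r = D₁/P₀ + g.
r = 5.8000 / 81.52 + 0.008 = 0.07115 + 0.008 = 0.07915

7.91%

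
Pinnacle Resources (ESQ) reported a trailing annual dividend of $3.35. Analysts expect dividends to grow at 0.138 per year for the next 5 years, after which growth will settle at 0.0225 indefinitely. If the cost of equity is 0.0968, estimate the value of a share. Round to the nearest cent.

Two-stage DDM. Project D₁…D_5 at 0.138, terminal growth 0.0225, discount at r = 0.0968.
D_1 = 3.8123
D_2 = 4.3384
D_3 = 4.9371
D_4 = 5.6184
D_5 = 6.3938
Terminal value at t=5: TV = D_6/(r−g) = 6.5376/(0.0968−0.0225) = 87.9895
P₀ = 3.8123/(1+0.0968)^1 + 4.3384/(1+0.0968)^2 + 4.9371/(1+0.0968)^3 + 5.6184/(1+0.0968)^4 + 6.3938/(1+0.0968)^5 + 87.9895/(1+0.0968)^5 = 74.1710

$74.17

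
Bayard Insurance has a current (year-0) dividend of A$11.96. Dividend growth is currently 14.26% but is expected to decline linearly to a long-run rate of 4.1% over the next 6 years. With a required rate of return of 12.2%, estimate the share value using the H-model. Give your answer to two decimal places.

H-model: P₀ = D₀[(1+g_L) + H(g_S−g_L)]/(r−g_L), with H = 6/2 = 3.
P₀ = 11.96 × [(1+0.041) + 3×(0.1426−0.041)] / (0.122−0.041)
   = 11.96 × 1.3458 / 0.081 = 198.7132

A$198.71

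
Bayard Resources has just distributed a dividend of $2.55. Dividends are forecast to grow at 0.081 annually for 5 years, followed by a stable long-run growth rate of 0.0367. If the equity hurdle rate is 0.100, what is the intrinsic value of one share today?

Two-stage DDM. Project D₁…D_5 at 0.081, terminal growth 0.0367, discount at r = 0.1.
D_1 = 2.7565
D_2 = 2.9798
D_3 = 3.2212
D_4 = 3.4821
D_5 = 3.7642
Terminal value at t=5: TV = D_6/(r−g) = 3.9023/(0.1−0.0367) = 61.6479
P₀ = 2.7565/(1+0.1)^1 + 2.9798/(1+0.1)^2 + 3.2212/(1+0.1)^3 + 3.4821/(1+0.1)^4 + 3.7642/(1+0.1)^5 + 61.6479/(1+0.1)^5 = 50.3828

$50.38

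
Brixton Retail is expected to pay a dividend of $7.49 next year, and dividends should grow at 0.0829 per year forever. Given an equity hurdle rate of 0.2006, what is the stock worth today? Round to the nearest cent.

$63.64

Gordon growth model: P₀ = D₁/(r − g), with D₁ = 7.49 given directly.
P₀ = 7.4900 / (0.2006 − 0.0829) = 7.4900 / 0.1177 = 63.6364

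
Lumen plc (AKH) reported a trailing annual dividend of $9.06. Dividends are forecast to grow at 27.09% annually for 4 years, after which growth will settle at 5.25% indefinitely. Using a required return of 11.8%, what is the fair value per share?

Two-stage DDM. Project D₁…D_4 at 0.2709, terminal growth 0.0525, discount at r = 0.118.
D_1 = 11.5144
D_2 = 14.6336
D_3 = 18.5978
D_4 = 23.6360
Terminal value at t=4: TV = D_5/(r−g) = 24.8769/(0.118−0.0525) = 379.7996
P₀ = 11.5144/(1+0.118)^1 + 14.6336/(1+0.118)^2 + 18.5978/(1+0.118)^3 + 23.6360/(1+0.118)^4 + 379.7996/(1+0.118)^4 = 293.5456

$293.55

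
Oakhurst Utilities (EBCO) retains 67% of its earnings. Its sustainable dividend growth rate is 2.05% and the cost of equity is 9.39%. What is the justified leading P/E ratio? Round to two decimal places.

Payout ratio b = 1 − 0.67 = 0.33.
Justified leading P/E = b/(r−g) = 0.33/(0.0939−0.0205) = 4.4959

4.50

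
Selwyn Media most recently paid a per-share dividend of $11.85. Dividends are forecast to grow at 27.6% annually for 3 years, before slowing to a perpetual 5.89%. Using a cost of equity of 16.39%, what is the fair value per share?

Two-stage DDM. Project D₁…D_3 at 0.276, terminal growth 0.0589, discount at r = 0.1639.
D_1 = 15.1206
D_2 = 19.2939
D_3 = 24.6190
Terminal value at t=3: TV = D_4/(r−g) = 26.0691/(0.1639−0.0589) = 248.2767
P₀ = 15.1206/(1+0.1639)^1 + 19.2939/(1+0.1639)^2 + 24.6190/(1+0.1639)^3 + 248.2767/(1+0.1639)^3 = 200.3150

$200.32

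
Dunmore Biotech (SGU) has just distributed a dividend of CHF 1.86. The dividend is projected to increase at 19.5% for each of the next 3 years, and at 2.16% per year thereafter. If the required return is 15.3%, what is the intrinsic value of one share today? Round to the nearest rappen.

Two-stage DDM. Project D₁…D_3 at 0.195, terminal growth 0.0216, discount at r = 0.153.
D_1 = 2.2227
D_2 = 2.6561
D_3 = 3.1741
Terminal value at t=3: TV = D_4/(r−g) = 3.2426/(0.153−0.0216) = 24.6776
P₀ = 2.2227/(1+0.153)^1 + 2.6561/(1+0.153)^2 + 3.1741/(1+0.153)^3 + 24.6776/(1+0.153)^3 = 22.0961

CHF 22.10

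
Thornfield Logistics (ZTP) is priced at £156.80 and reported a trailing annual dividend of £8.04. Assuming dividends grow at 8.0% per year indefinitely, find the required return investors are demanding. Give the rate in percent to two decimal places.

Rearranging the constant-growth DDM: r = D₁/P₀ + g.
D₁ = 8.04 × (1 + 0.08) = 8.6832.
r = 8.6832 / 156.80 + 0.08 = 0.05538 + 0.08 = 0.13538

13.54%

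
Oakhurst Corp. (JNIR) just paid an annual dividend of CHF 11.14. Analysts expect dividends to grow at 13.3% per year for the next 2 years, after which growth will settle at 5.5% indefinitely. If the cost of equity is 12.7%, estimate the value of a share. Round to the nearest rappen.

CHF 187.43

Two-stage DDM. Project D₁…D_2 at 0.133, terminal growth 0.055, discount at r = 0.127.
D_1 = 12.6216
D_2 = 14.3003
Terminal value at t=2: TV = D_3/(r−g) = 15.0868/(0.127−0.055) = 209.5391
P₀ = 12.6216/(1+0.127)^1 + 14.3003/(1+0.127)^2 + 209.5391/(1+0.127)^2 = 187.4329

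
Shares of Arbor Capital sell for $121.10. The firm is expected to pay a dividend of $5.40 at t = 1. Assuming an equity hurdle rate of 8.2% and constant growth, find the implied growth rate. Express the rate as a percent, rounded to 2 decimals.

From P₀ = D₁/(r − g), the implied growth is g = r − D₁/P₀.
g = 0.082 − 5.40/121.10 = 0.082 − 0.04459 = 0.03741

3.74%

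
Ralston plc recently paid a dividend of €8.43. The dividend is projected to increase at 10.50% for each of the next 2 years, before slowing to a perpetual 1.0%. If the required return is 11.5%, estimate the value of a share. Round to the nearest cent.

Two-stage DDM. Project D₁…D_2 at 0.105, terminal growth 0.01, discount at r = 0.115.
D_1 = 9.3151
D_2 = 10.2932
Terminal value at t=2: TV = D_3/(r−g) = 10.3962/(0.115−0.01) = 99.0112
P₀ = 9.3151/(1+0.115)^1 + 10.2932/(1+0.115)^2 + 99.0112/(1+0.115)^2 = 96.2745

€96.27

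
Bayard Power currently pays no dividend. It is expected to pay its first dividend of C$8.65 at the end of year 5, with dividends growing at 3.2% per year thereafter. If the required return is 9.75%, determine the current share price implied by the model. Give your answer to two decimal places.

Deferred-dividend DDM. At t=4 the remaining stream is a growing perpetuity with first payment D_5 = 8.65.
V_4 = D_5/(r−g) = 8.65/(0.0975−0.032) = 132.0611
P₀ = V_4/(1+r)^4 = 132.0611/(1+0.0975)^4 = 91.0242

C$91.02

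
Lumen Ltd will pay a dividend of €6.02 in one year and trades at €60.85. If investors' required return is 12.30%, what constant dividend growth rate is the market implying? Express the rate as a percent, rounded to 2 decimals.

2.41%

From P₀ = D₁/(r − g), the implied growth is g = r − D₁/P₀.
g = 0.123 − 6.02/60.85 = 0.123 − 0.09893 = 0.02407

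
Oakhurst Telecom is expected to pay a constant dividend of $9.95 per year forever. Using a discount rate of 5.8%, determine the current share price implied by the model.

$171.55

Zero-growth DDM (perpetuity): P₀ = D/r = 9.95 / 0.058 = 171.5517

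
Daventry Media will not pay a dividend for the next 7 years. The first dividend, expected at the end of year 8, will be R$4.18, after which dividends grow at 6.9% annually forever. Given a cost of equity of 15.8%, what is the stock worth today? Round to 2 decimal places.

R$16.82

Deferred-dividend DDM. At t=7 the remaining stream is a growing perpetuity with first payment D_8 = 4.18.
V_7 = D_8/(r−g) = 4.18/(0.158−0.069) = 46.9663
P₀ = V_7/(1+r)^7 = 46.9663/(1+0.158)^7 = 16.8200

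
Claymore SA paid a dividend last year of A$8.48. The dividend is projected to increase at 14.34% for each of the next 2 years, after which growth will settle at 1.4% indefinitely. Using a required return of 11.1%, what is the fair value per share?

Two-stage DDM. Project D₁…D_2 at 0.1434, terminal growth 0.014, discount at r = 0.111.
D_1 = 9.6960
D_2 = 11.0864
Terminal value at t=2: TV = D_3/(r−g) = 11.2417/(0.111−0.014) = 115.8933
P₀ = 9.6960/(1+0.111)^1 + 11.0864/(1+0.111)^2 + 115.8933/(1+0.111)^2 = 111.6015

A$111.60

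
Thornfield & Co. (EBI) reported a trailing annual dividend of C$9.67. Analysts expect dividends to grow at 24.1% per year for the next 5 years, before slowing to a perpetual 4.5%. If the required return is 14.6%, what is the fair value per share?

C$210.78

Two-stage DDM. Project D₁…D_5 at 0.241, terminal growth 0.045, discount at r = 0.146.
D_1 = 12.0005
D_2 = 14.8926
D_3 = 18.4817
D_4 = 22.9358
D_5 = 28.4633
Terminal value at t=5: TV = D_6/(r−g) = 29.7442/(0.146−0.045) = 294.4966
P₀ = 12.0005/(1+0.146)^1 + 14.8926/(1+0.146)^2 + 18.4817/(1+0.146)^3 + 22.9358/(1+0.146)^4 + 28.4633/(1+0.146)^5 + 294.4966/(1+0.146)^5 = 210.7787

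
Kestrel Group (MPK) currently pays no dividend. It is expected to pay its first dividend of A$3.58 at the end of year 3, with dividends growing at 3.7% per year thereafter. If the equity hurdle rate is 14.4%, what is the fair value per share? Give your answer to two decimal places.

A$25.57

Deferred-dividend DDM. At t=2 the remaining stream is a growing perpetuity with first payment D_3 = 3.58.
V_2 = D_3/(r−g) = 3.58/(0.144−0.037) = 33.4579
P₀ = V_2/(1+r)^2 = 33.4579/(1+0.144)^2 = 25.5651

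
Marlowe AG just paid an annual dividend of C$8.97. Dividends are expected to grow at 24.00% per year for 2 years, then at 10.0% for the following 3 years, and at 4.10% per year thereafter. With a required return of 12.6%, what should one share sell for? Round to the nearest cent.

Three-stage DDM. Project D₁…D_5; terminal Gordon value at t=5 with g = 0.041; discount at r = 0.126.
D_1 = 11.1228
D_2 = 13.7923
D_3 = 15.1715
D_4 = 16.6886
D_5 = 18.3575
TV_5 = 19.1102/(0.126−0.041) = 224.8256
P₀ = Σ Dₜ/(1+r)ᵗ + TV_5/(1+r)^5 = 176.1163

C$176.12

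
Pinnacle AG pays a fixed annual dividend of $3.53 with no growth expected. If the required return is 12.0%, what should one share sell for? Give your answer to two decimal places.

Zero-growth DDM (perpetuity): P₀ = D/r = 3.53 / 0.12 = 29.4167

$29.42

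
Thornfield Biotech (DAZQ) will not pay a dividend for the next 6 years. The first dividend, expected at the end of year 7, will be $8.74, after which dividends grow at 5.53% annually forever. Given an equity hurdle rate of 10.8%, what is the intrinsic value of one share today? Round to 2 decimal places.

Deferred-dividend DDM. At t=6 the remaining stream is a growing perpetuity with first payment D_7 = 8.74.
V_6 = D_7/(r−g) = 8.74/(0.108−0.0553) = 165.8444
P₀ = V_6/(1+r)^6 = 165.8444/(1+0.108)^6 = 89.6318

$89.63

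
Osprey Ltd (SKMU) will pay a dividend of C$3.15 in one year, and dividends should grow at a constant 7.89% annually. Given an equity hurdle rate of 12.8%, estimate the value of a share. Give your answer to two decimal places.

C$64.15

Gordon growth model: P₀ = D₁/(r − g), with D₁ = 3.15 given directly.
P₀ = 3.1500 / (0.128 − 0.0789) = 3.1500 / 0.0491 = 64.1548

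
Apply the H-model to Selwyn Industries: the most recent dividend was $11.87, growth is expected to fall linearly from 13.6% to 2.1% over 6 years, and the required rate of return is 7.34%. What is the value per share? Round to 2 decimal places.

$309.44

H-model: P₀ = D₀[(1+g_L) + H(g_S−g_L)]/(r−g_L), with H = 6/2 = 3.
P₀ = 11.87 × [(1+0.021) + 3×(0.136−0.021)] / (0.0734−0.021)
   = 11.87 × 1.3660 / 0.0524 = 309.4355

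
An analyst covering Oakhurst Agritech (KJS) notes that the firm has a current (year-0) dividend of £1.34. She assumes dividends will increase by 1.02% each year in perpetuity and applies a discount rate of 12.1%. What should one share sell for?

£12.22

Gordon growth model: P₀ = D₁/(r − g). D₁ = 1.34 × (1 + 0.0102) = 1.3537.
P₀ = 1.3537 / (0.121 − 0.0102) = 1.3537 / 0.1108 = 12.2172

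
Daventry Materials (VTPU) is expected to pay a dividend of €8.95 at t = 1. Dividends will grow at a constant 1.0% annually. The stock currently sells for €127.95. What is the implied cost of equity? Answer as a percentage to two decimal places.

Rearranging the constant-growth DDM: r = D₁/P₀ + g.
r = 8.9500 / 127.95 + 0.01 = 0.06995 + 0.01 = 0.07995

7.99%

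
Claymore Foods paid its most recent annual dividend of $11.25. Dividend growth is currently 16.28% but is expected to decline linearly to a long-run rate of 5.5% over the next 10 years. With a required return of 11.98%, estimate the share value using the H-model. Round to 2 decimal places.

H-model: P₀ = D₀[(1+g_L) + H(g_S−g_L)]/(r−g_L), with H = 10/2 = 5.
P₀ = 11.25 × [(1+0.055) + 5×(0.1628−0.055)] / (0.1198−0.055)
   = 11.25 × 1.5940 / 0.0648 = 276.7361

$276.74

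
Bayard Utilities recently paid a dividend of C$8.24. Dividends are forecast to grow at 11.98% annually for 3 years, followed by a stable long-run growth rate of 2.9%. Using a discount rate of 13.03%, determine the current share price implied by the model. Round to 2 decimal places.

Two-stage DDM. Project D₁…D_3 at 0.1198, terminal growth 0.029, discount at r = 0.1303.
D_1 = 9.2272
D_2 = 10.3326
D_3 = 11.5704
Terminal value at t=3: TV = D_4/(r−g) = 11.9059/(0.1303−0.029) = 117.5316
P₀ = 9.2272/(1+0.1303)^1 + 10.3326/(1+0.1303)^2 + 11.5704/(1+0.1303)^3 + 117.5316/(1+0.1303)^3 = 105.6540

C$105.65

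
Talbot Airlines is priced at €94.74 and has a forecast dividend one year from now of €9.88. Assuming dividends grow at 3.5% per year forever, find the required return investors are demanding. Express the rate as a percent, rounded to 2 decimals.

Rearranging the constant-growth DDM: r = D₁/P₀ + g.
r = 9.8800 / 94.74 + 0.035 = 0.10429 + 0.035 = 0.13929

13.93%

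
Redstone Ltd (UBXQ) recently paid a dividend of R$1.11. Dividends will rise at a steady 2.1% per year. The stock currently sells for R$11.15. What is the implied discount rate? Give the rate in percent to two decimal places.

12.26%

Rearranging the constant-growth DDM: r = D₁/P₀ + g.
D₁ = 1.11 × (1 + 0.021) = 1.1333.
r = 1.1333 / 11.15 + 0.021 = 0.10164 + 0.021 = 0.12264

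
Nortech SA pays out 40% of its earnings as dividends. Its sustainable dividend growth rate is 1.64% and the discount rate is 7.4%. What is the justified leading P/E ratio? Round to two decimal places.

Justified leading P/E = b/(r−g) = 0.40/(0.074−0.0164) = 6.9444

6.94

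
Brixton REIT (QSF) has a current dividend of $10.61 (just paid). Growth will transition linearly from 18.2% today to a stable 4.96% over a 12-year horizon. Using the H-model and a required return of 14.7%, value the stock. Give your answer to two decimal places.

H-model: P₀ = D₀[(1+g_L) + H(g_S−g_L)]/(r−g_L), with H = 12/2 = 6.
P₀ = 10.61 × [(1+0.0496) + 6×(0.182−0.0496)] / (0.147−0.0496)
   = 10.61 × 1.8440 / 0.0974 = 200.8710

$200.87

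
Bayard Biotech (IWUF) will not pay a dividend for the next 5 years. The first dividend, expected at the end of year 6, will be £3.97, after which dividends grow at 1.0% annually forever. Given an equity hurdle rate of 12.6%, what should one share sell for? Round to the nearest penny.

£18.91

Deferred-dividend DDM. At t=5 the remaining stream is a growing perpetuity with first payment D_6 = 3.97.
V_5 = D_6/(r−g) = 3.97/(0.126−0.01) = 34.2241
P₀ = V_5/(1+r)^5 = 34.2241/(1+0.126)^5 = 18.9078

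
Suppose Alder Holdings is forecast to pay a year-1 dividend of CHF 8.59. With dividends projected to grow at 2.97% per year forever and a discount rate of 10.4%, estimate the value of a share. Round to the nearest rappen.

CHF 115.61

Gordon growth model: P₀ = D₁/(r − g), with D₁ = 8.59 given directly.
P₀ = 8.5900 / (0.104 − 0.0297) = 8.5900 / 0.0743 = 115.6124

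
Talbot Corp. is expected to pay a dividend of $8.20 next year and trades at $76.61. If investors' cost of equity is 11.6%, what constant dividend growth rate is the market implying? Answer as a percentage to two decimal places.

0.90%

From P₀ = D₁/(r − g), the implied growth is g = r − D₁/P₀.
g = 0.116 − 8.20/76.61 = 0.116 − 0.10704 = 0.00896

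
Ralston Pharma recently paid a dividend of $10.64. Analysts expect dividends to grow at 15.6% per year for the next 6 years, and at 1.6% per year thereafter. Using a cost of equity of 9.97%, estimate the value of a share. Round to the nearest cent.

Two-stage DDM. Project D₁…D_6 at 0.156, terminal growth 0.016, discount at r = 0.0997.
D_1 = 12.2998
D_2 = 14.2186
D_3 = 16.4367
D_4 = 19.0008
D_5 = 21.9650
D_6 = 25.3915
Terminal value at t=6: TV = D_7/(r−g) = 25.7978/(0.0997−0.016) = 308.2172
P₀ = 12.2998/(1+0.0997)^1 + 14.2186/(1+0.0997)^2 + 16.4367/(1+0.0997)^3 + 19.0008/(1+0.0997)^4 + 21.9650/(1+0.0997)^5 + 25.3915/(1+0.0997)^6 + 308.2172/(1+0.0997)^6 = 250.5723

$250.57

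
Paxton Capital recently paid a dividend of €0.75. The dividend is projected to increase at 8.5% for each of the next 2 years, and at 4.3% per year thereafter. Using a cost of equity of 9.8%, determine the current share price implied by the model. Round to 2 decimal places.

Two-stage DDM. Project D₁…D_2 at 0.085, terminal growth 0.043, discount at r = 0.098.
D_1 = 0.8137
D_2 = 0.8829
Terminal value at t=2: TV = D_3/(r−g) = 0.9209/(0.098−0.043) = 16.7434
P₀ = 0.8137/(1+0.098)^1 + 0.8829/(1+0.098)^2 + 16.7434/(1+0.098)^2 = 15.3614

€15.36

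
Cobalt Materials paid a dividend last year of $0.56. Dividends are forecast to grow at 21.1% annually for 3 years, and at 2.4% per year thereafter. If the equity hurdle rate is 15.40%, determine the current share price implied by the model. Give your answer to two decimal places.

Two-stage DDM. Project D₁…D_3 at 0.211, terminal growth 0.024, discount at r = 0.154.
D_1 = 0.6782
D_2 = 0.8213
D_3 = 0.9945
Terminal value at t=3: TV = D_4/(r−g) = 1.0184/(0.154−0.024) = 7.8339
P₀ = 0.6782/(1+0.154)^1 + 0.8213/(1+0.154)^2 + 0.9945/(1+0.154)^3 + 7.8339/(1+0.154)^3 = 6.9490

$6.95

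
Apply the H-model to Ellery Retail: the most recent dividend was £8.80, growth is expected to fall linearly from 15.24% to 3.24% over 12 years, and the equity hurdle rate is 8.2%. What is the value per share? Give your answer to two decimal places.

£310.91

H-model: P₀ = D₀[(1+g_L) + H(g_S−g_L)]/(r−g_L), with H = 12/2 = 6.
P₀ = 8.80 × [(1+0.0324) + 6×(0.1524−0.0324)] / (0.082−0.0324)
   = 8.80 × 1.7524 / 0.0496 = 310.9097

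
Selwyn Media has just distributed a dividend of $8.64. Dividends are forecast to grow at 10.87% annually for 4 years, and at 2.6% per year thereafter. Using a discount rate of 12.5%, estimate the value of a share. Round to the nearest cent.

Two-stage DDM. Project D₁…D_4 at 0.1087, terminal growth 0.026, discount at r = 0.125.
D_1 = 9.5792
D_2 = 10.6204
D_3 = 11.7749
D_4 = 13.0548
Terminal value at t=4: TV = D_5/(r−g) = 13.3942/(0.125−0.026) = 135.2951
P₀ = 9.5792/(1+0.125)^1 + 10.6204/(1+0.125)^2 + 11.7749/(1+0.125)^3 + 13.0548/(1+0.125)^4 + 135.2951/(1+0.125)^4 = 117.7902

$117.79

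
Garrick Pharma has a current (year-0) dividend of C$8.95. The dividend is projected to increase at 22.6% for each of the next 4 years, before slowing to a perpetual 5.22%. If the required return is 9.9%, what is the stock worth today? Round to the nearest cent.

C$359.04

Two-stage DDM. Project D₁…D_4 at 0.226, terminal growth 0.0522, discount at r = 0.099.
D_1 = 10.9727
D_2 = 13.4525
D_3 = 16.4928
D_4 = 20.2202
Terminal value at t=4: TV = D_5/(r−g) = 21.2757/(0.099−0.0522) = 454.6083
P₀ = 10.9727/(1+0.099)^1 + 13.4525/(1+0.099)^2 + 16.4928/(1+0.099)^3 + 20.2202/(1+0.099)^4 + 454.6083/(1+0.099)^4 = 359.0437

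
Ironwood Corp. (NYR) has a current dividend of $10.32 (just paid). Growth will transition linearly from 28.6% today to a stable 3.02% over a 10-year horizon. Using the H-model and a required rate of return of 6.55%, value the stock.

$675.10

H-model: P₀ = D₀[(1+g_L) + H(g_S−g_L)]/(r−g_L), with H = 10/2 = 5.
P₀ = 10.32 × [(1+0.0302) + 5×(0.286−0.0302)] / (0.0655−0.0302)
   = 10.32 × 2.3092 / 0.0353 = 675.0976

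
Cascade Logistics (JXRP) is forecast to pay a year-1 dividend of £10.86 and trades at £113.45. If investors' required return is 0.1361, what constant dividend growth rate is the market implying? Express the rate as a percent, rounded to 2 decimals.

From P₀ = D₁/(r − g), the implied growth is g = r − D₁/P₀.
g = 0.1361 − 10.86/113.45 = 0.1361 − 0.09572 = 0.04038

4.04%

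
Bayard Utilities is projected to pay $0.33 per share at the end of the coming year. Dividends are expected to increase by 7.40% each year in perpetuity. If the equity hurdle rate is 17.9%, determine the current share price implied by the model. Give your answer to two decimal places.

Gordon growth model: P₀ = D₁/(r − g), with D₁ = 0.33 given directly.
P₀ = 0.3300 / (0.179 − 0.074) = 0.3300 / 0.105 = 3.1429

$3.14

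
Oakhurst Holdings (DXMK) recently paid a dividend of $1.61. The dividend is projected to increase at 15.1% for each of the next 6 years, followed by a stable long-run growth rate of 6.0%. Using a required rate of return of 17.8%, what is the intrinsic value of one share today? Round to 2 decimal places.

$21.50

Two-stage DDM. Project D₁…D_6 at 0.151, terminal growth 0.06, discount at r = 0.178.
D_1 = 1.8531
D_2 = 2.1329
D_3 = 2.4550
D_4 = 2.8257
D_5 = 3.2524
D_6 = 3.7435
Terminal value at t=6: TV = D_7/(r−g) = 3.9681/(0.178−0.06) = 33.6280
P₀ = 1.8531/(1+0.178)^1 + 2.1329/(1+0.178)^2 + 2.4550/(1+0.178)^3 + 2.8257/(1+0.178)^4 + 3.2524/(1+0.178)^5 + 3.7435/(1+0.178)^6 + 33.6280/(1+0.178)^6 = 21.4983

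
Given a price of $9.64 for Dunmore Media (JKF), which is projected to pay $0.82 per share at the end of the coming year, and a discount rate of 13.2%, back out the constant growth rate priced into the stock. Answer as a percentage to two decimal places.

From P₀ = D₁/(r − g), the implied growth is g = r − D₁/P₀.
g = 0.132 − 0.82/9.64 = 0.132 − 0.08506 = 0.04694

4.69%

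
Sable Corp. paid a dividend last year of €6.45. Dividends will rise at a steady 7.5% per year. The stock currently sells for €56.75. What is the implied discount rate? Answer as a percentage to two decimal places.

19.72%

Rearranging the constant-growth DDM: r = D₁/P₀ + g.
D₁ = 6.45 × (1 + 0.075) = 6.9337.
r = 6.9337 / 56.75 + 0.075 = 0.12218 + 0.075 = 0.19718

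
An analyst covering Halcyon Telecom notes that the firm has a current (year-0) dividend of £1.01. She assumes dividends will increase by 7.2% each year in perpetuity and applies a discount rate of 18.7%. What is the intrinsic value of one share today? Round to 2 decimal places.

Gordon growth model: P₀ = D₁/(r − g). D₁ = 1.01 × (1 + 0.072) = 1.0827.
P₀ = 1.0827 / (0.187 − 0.072) = 1.0827 / 0.115 = 9.4150

£9.41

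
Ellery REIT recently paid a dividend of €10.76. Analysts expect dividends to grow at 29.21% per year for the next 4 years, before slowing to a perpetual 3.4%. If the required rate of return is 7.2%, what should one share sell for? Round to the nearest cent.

Two-stage DDM. Project D₁…D_4 at 0.2921, terminal growth 0.034, discount at r = 0.072.
D_1 = 13.9030
D_2 = 17.9641
D_3 = 23.2114
D_4 = 29.9914
Terminal value at t=4: TV = D_5/(r−g) = 31.0111/(0.072−0.034) = 816.0819
P₀ = 13.9030/(1+0.072)^1 + 17.9641/(1+0.072)^2 + 23.2114/(1+0.072)^3 + 29.9914/(1+0.072)^4 + 816.0819/(1+0.072)^4 = 688.1046

€688.10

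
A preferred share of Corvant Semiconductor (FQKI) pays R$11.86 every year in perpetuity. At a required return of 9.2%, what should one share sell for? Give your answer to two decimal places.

Zero-growth DDM (perpetuity): P₀ = D/r = 11.86 / 0.092 = 128.9130

R$128.91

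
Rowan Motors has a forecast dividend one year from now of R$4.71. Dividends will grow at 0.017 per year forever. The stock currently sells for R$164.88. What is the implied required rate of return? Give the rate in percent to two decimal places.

Rearranging the constant-growth DDM: r = D₁/P₀ + g.
r = 4.7100 / 164.88 + 0.017 = 0.02857 + 0.017 = 0.04557

4.56%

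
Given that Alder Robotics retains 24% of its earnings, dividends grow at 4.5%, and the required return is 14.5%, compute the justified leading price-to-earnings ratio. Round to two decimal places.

Payout ratio b = 1 − 0.24 = 0.76.
Justified leading P/E = b/(r−g) = 0.76/(0.145−0.045) = 7.6000

7.60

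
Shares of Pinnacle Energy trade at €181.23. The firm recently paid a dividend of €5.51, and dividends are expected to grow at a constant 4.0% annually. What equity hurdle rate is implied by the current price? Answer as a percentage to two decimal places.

7.16%

Rearranging the constant-growth DDM: r = D₁/P₀ + g.
D₁ = 5.51 × (1 + 0.04) = 5.7304.
r = 5.7304 / 181.23 + 0.04 = 0.03162 + 0.04 = 0.07162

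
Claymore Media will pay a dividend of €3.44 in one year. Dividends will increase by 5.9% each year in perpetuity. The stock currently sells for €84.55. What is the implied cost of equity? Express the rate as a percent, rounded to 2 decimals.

Rearranging the constant-growth DDM: r = D₁/P₀ + g.
r = 3.4400 / 84.55 + 0.059 = 0.04069 + 0.059 = 0.09969

9.97%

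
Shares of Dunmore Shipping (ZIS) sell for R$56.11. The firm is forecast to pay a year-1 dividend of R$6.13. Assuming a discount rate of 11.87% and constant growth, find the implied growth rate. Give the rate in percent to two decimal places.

0.95%

From P₀ = D₁/(r − g), the implied growth is g = r − D₁/P₀.
g = 0.1187 − 6.13/56.11 = 0.1187 − 0.10925 = 0.00945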